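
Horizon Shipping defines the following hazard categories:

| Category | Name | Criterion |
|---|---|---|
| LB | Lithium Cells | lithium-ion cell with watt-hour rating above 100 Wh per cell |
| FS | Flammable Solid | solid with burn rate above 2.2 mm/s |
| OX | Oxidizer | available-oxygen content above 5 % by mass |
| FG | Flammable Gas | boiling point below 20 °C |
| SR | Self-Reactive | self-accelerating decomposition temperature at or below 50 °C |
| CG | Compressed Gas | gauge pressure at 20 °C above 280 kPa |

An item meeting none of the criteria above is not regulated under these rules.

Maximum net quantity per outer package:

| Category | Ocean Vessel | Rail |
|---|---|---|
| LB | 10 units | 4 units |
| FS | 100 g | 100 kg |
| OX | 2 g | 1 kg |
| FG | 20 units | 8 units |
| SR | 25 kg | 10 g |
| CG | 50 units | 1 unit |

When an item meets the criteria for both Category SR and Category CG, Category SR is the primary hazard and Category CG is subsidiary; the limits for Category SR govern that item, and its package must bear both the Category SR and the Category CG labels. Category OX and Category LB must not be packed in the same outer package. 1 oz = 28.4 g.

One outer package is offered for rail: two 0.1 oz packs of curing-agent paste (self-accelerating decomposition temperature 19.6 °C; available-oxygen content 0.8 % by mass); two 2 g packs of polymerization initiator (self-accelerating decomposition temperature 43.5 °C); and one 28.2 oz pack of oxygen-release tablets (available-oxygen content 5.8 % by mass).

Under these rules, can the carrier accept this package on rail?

Yes

With self-accelerating decomposition temperature 19.6 °C (≤ 50 °C), the curing-agent paste falls in Category SR.
Polymerization initiator: self-accelerating decomposition temperature 43.5 °C ≤ 50 °C → Category SR (Self-Reactive).
Oxygen-release tablets: available-oxygen content 5.8 % by mass > 5 % by mass → Category OX (Oxidizer).
Category SR net quantity: (two 0.1 oz packs = 5.68 g) + (two 2 g packs = 4 g) = 9.68 g.
9.68 g ≤ 10 g (rail limit, Category SR) — within limit.
Category OX quantity: one 28.2 oz pack = 800.88 g.
That is within the Category OX rail limit of 1 kg.
The segregation rule (Category OX with Category LB) does not apply to Category SR with Category OX.
Every hazard category is within its rail limit and no segregation rule is violated.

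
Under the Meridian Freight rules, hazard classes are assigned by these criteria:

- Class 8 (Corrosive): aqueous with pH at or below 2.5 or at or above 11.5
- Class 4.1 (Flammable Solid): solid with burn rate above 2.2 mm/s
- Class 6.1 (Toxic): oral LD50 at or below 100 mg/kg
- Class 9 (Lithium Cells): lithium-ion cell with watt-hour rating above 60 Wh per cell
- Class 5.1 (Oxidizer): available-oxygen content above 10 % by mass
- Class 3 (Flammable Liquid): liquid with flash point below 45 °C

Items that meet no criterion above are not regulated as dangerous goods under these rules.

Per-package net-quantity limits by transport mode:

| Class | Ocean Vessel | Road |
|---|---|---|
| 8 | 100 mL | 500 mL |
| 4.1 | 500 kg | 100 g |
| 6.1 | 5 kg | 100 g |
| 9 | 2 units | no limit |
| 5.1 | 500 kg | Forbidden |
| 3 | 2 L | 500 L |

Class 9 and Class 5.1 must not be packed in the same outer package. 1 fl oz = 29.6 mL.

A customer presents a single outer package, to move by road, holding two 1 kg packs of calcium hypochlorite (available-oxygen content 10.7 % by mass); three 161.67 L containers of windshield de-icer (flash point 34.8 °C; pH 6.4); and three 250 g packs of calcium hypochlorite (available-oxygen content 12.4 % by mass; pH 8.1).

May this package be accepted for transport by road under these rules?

With available-oxygen content 10.7 % by mass (> 10 % by mass), the calcium hypochlorite falls in Class 5.1.
Windshield de-icer: flash point 34.8 °C < 45 °C → Class 3 (Flammable Liquid).
The calcium hypochlorite has available-oxygen content 12.4 % by mass, which is > 10 % by mass, so it is Class 5.1 (Oxidizer).
Class 5.1 net quantity: (two 1 kg packs = 2 kg) + (three 250 g packs = 750 g) = 2.75 kg.
By road, Class 5.1 is Forbidden regardless of quantity.
Class 3 quantity: three 161.67 L containers = 485.01 L.
485.01 L ≤ 500 L (road limit, Class 3) — within limit.
The segregation rule (Class 9 with Class 5.1) does not apply to Class 5.1 with Class 3.

No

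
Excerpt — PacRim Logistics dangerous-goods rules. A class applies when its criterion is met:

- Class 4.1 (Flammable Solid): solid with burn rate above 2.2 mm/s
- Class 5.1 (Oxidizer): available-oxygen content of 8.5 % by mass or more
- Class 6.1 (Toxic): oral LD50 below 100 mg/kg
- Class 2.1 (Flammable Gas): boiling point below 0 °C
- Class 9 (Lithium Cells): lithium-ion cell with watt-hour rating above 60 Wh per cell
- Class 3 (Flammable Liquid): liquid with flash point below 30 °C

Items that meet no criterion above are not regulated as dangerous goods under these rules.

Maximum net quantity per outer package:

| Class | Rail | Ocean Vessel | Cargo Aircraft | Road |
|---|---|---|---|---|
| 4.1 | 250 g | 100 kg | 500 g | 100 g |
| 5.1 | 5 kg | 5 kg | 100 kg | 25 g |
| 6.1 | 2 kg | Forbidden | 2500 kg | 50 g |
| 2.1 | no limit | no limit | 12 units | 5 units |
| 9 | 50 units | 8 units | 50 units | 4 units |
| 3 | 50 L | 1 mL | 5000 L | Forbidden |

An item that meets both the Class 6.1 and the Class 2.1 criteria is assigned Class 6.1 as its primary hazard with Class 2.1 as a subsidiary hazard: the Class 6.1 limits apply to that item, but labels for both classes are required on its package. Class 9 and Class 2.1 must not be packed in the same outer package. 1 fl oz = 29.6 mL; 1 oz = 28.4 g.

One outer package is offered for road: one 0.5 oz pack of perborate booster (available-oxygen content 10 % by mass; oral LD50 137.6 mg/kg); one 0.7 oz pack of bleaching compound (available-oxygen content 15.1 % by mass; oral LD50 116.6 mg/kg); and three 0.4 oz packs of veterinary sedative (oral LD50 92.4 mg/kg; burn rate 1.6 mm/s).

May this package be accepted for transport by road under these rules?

No

Perborate booster: available-oxygen content 10 % by mass ≥ 8.5 % by mass → Class 5.1 (Oxidizer).
With available-oxygen content 15.1 % by mass (≥ 8.5 % by mass), the bleaching compound falls in Class 5.1.
Oral LD50 92.4 mg/kg meets the Class 6.1 criterion (Toxic), so the veterinary sedative is Class 6.1.
Total Class 5.1: (one 0.5 oz pack = 14.2 g) + (one 0.7 oz pack = 19.88 g) = 34.08 g.
34.08 g > 25 g (road limit, Class 5.1) — over the limit.
Class 6.1 quantity: three 0.4 oz packs = 34.08 g.
34.08 g is within the road limit of 50 g for Class 6.1.
The segregation rule (Class 9 with Class 2.1) does not apply to Class 5.1 with Class 6.1.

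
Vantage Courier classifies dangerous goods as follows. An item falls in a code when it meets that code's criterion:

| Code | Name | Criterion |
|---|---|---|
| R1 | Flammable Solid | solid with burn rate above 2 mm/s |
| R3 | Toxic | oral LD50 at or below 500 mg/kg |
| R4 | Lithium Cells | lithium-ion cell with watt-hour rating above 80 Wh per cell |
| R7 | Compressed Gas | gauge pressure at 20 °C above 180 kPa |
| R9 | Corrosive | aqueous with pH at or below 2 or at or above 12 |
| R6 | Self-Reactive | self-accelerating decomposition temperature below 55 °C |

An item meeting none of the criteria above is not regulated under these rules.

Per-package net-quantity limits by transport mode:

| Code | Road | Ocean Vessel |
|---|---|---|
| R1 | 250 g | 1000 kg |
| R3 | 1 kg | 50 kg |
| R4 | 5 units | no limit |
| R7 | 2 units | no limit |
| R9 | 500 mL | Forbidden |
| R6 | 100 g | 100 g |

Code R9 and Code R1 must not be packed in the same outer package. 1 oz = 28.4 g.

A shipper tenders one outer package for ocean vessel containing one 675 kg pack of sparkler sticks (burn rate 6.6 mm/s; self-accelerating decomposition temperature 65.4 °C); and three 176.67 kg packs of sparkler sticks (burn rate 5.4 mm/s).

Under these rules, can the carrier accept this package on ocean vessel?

Burn rate 6.6 mm/s meets the Code R1 criterion (Flammable Solid), so the sparkler sticks are Code R1.
The sparkler sticks have burn rate 5.4 mm/s, which is > 2 mm/s, so they are Code R1 (Flammable Solid).
Code R1 net quantity: 675 kg + (three 176.67 kg packs = 530.01 kg) = 1205.01 kg.
That exceeds the Code R1 ocean vessel limit of 1000 kg.

No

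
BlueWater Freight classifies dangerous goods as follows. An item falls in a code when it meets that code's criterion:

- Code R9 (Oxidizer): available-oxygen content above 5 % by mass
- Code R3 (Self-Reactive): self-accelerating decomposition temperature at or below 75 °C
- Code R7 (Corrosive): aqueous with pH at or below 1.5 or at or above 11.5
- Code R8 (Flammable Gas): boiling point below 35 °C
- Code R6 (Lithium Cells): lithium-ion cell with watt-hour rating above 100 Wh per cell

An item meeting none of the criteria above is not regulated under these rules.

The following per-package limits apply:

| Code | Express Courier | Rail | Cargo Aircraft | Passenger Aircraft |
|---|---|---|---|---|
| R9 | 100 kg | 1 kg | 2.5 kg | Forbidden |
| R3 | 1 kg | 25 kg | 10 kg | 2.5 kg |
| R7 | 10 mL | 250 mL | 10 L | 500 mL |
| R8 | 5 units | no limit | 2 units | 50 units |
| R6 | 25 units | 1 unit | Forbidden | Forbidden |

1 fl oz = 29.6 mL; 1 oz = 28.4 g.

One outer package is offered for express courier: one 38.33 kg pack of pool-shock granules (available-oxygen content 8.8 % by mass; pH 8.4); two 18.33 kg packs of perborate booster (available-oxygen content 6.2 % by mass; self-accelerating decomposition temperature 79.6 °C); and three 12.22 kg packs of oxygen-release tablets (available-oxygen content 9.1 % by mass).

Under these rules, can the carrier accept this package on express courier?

Available-oxygen content 8.8 % by mass meets the Code R9 criterion (Oxidizer), so the pool-shock granules are Code R9.
The perborate booster has available-oxygen content 6.2 % by mass, which is > 5 % by mass, so it is Code R9 (Oxidizer).
Oxygen-release tablets: available-oxygen content 9.1 % by mass > 5 % by mass → Code R9 (Oxidizer).
Code R9 net quantity: 38.33 kg + (two 18.33 kg packs = 36.66 kg) + (three 12.22 kg packs = 36.66 kg) = 111.65 kg.
111.65 kg exceeds the express courier limit of 100 kg for Code R9.

No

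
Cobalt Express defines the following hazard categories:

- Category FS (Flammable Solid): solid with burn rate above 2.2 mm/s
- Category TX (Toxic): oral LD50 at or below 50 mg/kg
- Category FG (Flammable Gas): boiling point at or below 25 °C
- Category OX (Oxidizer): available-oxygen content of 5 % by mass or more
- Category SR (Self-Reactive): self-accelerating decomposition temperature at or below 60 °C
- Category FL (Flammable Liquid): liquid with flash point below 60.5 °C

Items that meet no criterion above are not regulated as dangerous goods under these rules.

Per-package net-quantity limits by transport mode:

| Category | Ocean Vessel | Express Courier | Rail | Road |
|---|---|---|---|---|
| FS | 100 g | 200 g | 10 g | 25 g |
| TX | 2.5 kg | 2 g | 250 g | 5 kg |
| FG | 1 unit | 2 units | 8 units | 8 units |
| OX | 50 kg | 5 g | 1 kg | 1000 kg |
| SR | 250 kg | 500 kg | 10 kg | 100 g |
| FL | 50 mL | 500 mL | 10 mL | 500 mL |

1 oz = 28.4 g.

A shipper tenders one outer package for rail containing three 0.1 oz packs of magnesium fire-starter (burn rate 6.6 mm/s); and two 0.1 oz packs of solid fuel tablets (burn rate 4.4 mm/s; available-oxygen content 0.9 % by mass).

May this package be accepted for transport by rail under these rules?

No

Burn rate 6.6 mm/s meets the Category FS criterion (Flammable Solid), so the magnesium fire-starter is Category FS.
Burn rate 4.4 mm/s meets the Category FS criterion (Flammable Solid), so the solid fuel tablets are Category FS.
Category FS net quantity: (three 0.1 oz packs = 8.52 g) + (two 0.1 oz packs = 5.68 g) = 14.2 g.
That exceeds the Category FS rail limit of 10 g.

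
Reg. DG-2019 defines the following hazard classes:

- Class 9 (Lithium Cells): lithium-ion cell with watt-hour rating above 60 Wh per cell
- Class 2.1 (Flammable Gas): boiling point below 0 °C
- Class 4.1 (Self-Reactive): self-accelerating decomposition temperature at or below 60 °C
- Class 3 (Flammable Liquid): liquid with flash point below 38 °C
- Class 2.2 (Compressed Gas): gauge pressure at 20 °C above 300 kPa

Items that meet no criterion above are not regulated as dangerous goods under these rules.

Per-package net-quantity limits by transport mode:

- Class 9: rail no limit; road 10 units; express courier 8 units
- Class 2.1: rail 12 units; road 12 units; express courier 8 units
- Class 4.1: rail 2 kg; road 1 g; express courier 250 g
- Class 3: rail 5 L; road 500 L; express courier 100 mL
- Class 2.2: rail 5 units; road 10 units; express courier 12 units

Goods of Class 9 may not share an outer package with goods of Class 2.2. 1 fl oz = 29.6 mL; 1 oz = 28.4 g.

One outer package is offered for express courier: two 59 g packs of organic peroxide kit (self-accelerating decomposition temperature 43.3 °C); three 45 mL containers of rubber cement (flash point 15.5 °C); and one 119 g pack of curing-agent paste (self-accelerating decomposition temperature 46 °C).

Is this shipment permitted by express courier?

No

Self-accelerating decomposition temperature 43.3 °C meets the Class 4.1 criterion (Self-Reactive), so the organic peroxide kit is Class 4.1.
The rubber cement has flash point 15.5 °C, which is < 38 °C, so it is Class 3 (Flammable Liquid).
With self-accelerating decomposition temperature 46 °C (≤ 60 °C), the curing-agent paste falls in Class 4.1.
Class 3 quantity: three 45 mL containers = 135 mL.
135 mL exceeds the express courier limit of 100 mL for Class 3.
Total Class 4.1: (two 59 g packs = 118 g) + 119 g = 237 g.
That is within the Class 4.1 express courier limit of 250 g.
The segregation rule (Class 9 with Class 2.2) does not apply to Class 3 with Class 4.1.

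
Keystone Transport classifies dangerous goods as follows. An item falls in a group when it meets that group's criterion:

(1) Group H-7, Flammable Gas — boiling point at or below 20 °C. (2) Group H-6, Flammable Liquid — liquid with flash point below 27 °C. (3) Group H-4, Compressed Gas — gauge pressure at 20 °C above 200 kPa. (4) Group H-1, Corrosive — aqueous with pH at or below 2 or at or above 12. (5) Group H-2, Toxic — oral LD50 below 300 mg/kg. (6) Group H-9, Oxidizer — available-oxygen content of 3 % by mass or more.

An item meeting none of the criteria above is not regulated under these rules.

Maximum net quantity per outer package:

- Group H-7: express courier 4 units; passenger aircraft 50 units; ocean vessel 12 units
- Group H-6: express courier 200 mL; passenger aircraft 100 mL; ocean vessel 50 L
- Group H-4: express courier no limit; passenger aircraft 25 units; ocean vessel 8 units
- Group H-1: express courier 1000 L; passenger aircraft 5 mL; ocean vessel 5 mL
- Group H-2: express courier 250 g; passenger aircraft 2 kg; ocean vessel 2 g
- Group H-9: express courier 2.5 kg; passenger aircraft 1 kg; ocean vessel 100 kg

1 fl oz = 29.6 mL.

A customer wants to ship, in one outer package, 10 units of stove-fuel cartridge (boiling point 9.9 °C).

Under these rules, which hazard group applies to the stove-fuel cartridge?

Group H-7

The stove-fuel cartridge has boiling point 9.9 °C, which is ≤ 20 °C, so it is Group H-7 (Flammable Gas).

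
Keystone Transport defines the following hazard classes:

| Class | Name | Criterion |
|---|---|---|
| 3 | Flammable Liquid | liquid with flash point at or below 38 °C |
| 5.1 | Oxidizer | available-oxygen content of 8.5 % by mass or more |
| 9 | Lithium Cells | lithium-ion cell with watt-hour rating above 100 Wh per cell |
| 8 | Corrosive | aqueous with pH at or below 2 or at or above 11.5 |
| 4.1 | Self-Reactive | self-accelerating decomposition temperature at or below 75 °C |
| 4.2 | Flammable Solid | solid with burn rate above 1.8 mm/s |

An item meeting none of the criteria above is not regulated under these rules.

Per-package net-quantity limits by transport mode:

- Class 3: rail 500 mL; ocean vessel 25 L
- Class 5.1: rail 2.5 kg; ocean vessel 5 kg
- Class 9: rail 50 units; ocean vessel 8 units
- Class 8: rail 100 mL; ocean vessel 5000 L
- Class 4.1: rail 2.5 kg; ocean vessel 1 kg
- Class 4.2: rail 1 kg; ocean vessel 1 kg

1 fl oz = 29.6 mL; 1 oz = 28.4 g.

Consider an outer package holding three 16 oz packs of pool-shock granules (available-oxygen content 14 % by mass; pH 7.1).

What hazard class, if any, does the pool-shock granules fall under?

Class 5.1

Available-oxygen content 14 % by mass meets the Class 5.1 criterion (Oxidizer), so the pool-shock granules are Class 5.1.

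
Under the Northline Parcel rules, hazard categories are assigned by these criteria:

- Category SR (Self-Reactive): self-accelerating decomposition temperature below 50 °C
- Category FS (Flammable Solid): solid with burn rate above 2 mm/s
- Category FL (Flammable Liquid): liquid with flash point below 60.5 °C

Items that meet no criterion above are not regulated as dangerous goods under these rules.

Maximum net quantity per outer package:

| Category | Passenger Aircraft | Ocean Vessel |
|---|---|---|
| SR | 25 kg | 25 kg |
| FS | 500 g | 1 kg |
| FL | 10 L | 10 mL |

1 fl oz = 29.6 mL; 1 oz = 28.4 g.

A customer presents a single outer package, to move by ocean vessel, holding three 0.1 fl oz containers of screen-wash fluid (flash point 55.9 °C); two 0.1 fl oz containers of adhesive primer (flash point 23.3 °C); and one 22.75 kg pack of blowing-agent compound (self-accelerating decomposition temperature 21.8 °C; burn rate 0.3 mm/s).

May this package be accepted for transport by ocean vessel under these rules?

Flash point 55.9 °C meets the Category FL criterion (Flammable Liquid), so the screen-wash fluid is Category FL.
Flash point 23.3 °C meets the Category FL criterion (Flammable Liquid), so the adhesive primer is Category FL.
Blowing-agent compound: self-accelerating decomposition temperature 21.8 °C < 50 °C → Category SR (Self-Reactive).
Total Category FL: (three 0.1 fl oz containers = 8.88 mL) + (two 0.1 fl oz containers = 5.92 mL) = 14.8 mL.
14.8 mL exceeds the ocean vessel limit of 10 mL for Category FL.
Category SR quantity: 22.75 kg.
That is within the Category SR ocean vessel limit of 25 kg.

No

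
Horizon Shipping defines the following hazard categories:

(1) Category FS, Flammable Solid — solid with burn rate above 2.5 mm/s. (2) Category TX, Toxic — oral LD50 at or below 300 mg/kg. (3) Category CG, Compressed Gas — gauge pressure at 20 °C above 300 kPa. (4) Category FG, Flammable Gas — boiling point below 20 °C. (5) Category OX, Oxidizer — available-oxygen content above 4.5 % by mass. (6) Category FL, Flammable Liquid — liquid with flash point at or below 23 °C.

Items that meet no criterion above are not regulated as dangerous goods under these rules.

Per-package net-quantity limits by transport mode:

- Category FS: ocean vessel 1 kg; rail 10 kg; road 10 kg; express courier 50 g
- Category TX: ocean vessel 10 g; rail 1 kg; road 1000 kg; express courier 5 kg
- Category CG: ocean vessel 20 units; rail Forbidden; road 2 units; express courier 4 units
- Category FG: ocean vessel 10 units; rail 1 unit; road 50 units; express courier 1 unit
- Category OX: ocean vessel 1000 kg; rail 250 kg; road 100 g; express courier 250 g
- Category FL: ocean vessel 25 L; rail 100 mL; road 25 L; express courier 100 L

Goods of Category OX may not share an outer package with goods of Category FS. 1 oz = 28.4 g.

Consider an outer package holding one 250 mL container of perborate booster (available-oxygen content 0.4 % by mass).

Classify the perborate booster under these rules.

Not regulated

available-oxygen content 0.4 % by mass is not above 4.5 % by mass, so Category OX does not apply.
No criterion is met, so the item is not regulated.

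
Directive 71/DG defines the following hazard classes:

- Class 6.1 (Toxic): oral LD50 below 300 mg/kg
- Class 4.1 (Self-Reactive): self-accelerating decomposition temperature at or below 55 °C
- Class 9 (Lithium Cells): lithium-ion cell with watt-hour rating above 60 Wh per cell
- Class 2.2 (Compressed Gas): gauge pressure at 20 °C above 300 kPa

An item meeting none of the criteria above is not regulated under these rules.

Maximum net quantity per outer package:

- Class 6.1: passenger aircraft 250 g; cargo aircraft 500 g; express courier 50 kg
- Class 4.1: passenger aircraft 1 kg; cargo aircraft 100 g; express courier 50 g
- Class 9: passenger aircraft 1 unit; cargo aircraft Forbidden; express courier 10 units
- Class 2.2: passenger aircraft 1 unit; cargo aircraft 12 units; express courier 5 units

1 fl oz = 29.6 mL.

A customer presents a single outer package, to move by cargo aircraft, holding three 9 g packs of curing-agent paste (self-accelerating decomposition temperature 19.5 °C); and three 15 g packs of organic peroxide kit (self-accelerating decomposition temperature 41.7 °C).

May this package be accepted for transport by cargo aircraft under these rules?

Curing-agent paste: self-accelerating decomposition temperature 19.5 °C ≤ 55 °C → Class 4.1 (Self-Reactive).
With self-accelerating decomposition temperature 41.7 °C (≤ 55 °C), the organic peroxide kit falls in Class 4.1.
Total Class 4.1: (three 9 g packs = 27 g) + (three 15 g packs = 45 g) = 72 g.
72 g ≤ 100 g (cargo aircraft limit, Class 4.1) — within limit.

Yes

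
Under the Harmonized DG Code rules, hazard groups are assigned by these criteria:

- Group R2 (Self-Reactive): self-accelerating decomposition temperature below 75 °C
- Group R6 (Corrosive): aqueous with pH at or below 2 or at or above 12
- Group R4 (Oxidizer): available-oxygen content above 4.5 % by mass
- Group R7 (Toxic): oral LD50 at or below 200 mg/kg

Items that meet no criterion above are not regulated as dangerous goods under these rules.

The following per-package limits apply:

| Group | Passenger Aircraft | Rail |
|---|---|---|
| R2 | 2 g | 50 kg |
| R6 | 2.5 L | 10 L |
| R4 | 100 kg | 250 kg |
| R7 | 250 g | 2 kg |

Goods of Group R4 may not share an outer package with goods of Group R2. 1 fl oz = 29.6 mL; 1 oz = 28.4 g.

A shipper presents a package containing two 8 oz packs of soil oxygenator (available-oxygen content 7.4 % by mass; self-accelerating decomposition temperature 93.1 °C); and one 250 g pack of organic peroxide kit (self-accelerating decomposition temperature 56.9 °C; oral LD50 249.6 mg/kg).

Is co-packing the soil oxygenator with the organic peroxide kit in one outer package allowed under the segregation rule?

Soil oxygenator: available-oxygen content 7.4 % by mass > 4.5 % by mass → Group R4 (Oxidizer).
With self-accelerating decomposition temperature 56.9 °C (< 75 °C), the organic peroxide kit falls in Group R2.
Group R4 and Group R2 may not share an outer package.

No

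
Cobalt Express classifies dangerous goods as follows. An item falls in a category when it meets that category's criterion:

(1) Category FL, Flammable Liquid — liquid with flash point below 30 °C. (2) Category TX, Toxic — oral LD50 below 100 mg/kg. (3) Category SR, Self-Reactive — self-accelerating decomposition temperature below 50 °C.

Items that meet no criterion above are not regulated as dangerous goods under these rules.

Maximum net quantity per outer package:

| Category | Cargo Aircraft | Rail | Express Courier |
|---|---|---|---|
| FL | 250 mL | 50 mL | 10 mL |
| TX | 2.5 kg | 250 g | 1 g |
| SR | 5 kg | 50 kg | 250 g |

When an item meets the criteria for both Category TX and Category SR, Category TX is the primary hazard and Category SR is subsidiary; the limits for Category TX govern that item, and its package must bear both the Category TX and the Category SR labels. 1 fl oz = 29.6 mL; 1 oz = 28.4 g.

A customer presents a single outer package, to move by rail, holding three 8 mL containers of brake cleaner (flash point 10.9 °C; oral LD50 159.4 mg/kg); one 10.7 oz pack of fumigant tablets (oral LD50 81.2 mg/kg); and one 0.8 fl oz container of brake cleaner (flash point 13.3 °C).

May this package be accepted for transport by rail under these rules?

Brake cleaner: flash point 10.9 °C < 30 °C → Category FL (Flammable Liquid).
Oral LD50 81.2 mg/kg meets the Category TX criterion (Toxic), so the fumigant tablets are Category TX.
The brake cleaner has flash point 13.3 °C, which is < 30 °C, so it is Category FL (Flammable Liquid).
Category TX quantity: one 10.7 oz pack = 303.88 g.
303.88 g > 250 g (rail limit, Category TX) — over the limit.
Total Category FL: (three 8 mL containers = 24 mL) + (one 0.8 fl oz container = 23.68 mL) = 47.68 mL.
47.68 mL ≤ 50 mL (rail limit, Category FL) — within limit.

No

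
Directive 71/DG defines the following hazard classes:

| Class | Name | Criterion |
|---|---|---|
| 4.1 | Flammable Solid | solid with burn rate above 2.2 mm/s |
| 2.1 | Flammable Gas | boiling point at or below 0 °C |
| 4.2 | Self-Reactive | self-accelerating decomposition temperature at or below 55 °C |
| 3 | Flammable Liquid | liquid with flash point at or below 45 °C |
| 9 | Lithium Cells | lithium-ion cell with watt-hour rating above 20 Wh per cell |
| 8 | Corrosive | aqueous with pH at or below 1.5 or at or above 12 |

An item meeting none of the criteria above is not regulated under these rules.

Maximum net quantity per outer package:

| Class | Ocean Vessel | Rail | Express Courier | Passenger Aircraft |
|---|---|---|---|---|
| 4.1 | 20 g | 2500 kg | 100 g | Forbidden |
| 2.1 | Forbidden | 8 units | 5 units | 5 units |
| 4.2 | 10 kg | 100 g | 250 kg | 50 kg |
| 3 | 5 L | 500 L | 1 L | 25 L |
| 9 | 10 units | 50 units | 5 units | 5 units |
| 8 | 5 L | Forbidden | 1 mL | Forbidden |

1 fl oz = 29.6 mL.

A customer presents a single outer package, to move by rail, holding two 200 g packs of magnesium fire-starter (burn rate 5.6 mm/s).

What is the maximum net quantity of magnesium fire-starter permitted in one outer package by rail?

2500 kg

Magnesium fire-starter: burn rate 5.6 mm/s > 2.2 mm/s → Class 4.1 (Flammable Solid).
The rail limit for Class 4.1 is 2500 kg.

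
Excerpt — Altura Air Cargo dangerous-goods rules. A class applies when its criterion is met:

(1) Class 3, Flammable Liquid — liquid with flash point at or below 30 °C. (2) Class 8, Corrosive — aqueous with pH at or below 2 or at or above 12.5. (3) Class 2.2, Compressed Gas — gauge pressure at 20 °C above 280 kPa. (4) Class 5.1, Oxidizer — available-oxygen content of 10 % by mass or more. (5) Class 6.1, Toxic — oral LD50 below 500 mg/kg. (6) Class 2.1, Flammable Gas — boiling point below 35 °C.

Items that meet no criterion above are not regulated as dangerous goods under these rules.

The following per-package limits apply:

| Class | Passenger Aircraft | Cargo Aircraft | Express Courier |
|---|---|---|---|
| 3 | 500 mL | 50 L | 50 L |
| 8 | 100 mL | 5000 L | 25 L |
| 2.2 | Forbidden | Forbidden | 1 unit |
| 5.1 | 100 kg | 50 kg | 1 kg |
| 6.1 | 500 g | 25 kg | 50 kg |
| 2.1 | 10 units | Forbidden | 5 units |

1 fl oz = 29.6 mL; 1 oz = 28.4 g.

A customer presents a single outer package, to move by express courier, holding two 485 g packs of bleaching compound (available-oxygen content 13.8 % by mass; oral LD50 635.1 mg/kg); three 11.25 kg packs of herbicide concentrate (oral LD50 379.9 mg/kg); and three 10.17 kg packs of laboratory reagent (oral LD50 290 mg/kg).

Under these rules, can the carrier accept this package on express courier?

The bleaching compound has available-oxygen content 13.8 % by mass, which is ≥ 10 % by mass, so it is Class 5.1 (Oxidizer).
With oral LD50 379.9 mg/kg (< 500 mg/kg), the herbicide concentrate falls in Class 6.1.
The laboratory reagent has oral LD50 290 mg/kg, which is < 500 mg/kg, so it is Class 6.1 (Toxic).
Class 6.1 net quantity: (three 11.25 kg packs = 33.75 kg) + (three 10.17 kg packs = 30.51 kg) = 64.26 kg.
64.26 kg exceeds the express courier limit of 50 kg for Class 6.1.
Class 5.1 quantity: two 485 g packs = 970 g.
970 g ≤ 1 kg (express courier limit, Class 5.1) — within limit.

No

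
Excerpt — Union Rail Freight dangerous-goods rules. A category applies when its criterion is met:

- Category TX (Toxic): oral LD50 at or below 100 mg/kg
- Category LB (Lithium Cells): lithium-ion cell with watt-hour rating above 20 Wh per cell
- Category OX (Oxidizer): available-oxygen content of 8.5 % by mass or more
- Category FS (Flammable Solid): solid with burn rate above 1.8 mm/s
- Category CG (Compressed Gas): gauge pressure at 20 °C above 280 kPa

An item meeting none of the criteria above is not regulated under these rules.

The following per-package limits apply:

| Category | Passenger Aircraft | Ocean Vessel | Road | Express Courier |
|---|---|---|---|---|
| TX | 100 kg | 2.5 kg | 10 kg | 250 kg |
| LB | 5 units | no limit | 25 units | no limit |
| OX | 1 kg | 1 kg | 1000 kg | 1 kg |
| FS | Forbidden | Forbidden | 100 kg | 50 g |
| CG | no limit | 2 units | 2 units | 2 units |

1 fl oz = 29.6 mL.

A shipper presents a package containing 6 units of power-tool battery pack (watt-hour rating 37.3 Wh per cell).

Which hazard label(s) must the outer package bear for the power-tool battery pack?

Category LB

With watt-hour rating 37.3 Wh per cell (> 20 Wh per cell), the power-tool battery pack falls in Category LB.
Only the Category LB label is required.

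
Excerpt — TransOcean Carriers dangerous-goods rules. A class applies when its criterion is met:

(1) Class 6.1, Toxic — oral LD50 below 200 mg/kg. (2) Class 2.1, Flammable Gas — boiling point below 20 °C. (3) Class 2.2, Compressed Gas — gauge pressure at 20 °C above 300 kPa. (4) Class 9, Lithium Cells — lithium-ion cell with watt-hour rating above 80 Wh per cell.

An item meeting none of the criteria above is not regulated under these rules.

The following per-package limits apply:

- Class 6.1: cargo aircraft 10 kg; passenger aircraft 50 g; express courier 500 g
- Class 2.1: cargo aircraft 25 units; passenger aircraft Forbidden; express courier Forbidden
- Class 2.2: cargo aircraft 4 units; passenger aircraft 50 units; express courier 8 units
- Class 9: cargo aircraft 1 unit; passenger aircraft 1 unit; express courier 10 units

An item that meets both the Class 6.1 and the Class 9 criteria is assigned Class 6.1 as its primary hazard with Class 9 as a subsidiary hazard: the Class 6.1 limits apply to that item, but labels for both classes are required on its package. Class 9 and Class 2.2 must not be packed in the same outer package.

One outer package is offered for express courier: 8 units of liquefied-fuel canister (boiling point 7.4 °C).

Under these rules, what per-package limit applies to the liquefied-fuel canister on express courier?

With boiling point 7.4 °C (< 20 °C), the liquefied-fuel canister falls in Class 2.1.
The express courier limit for Class 2.1 is Forbidden.

Forbidden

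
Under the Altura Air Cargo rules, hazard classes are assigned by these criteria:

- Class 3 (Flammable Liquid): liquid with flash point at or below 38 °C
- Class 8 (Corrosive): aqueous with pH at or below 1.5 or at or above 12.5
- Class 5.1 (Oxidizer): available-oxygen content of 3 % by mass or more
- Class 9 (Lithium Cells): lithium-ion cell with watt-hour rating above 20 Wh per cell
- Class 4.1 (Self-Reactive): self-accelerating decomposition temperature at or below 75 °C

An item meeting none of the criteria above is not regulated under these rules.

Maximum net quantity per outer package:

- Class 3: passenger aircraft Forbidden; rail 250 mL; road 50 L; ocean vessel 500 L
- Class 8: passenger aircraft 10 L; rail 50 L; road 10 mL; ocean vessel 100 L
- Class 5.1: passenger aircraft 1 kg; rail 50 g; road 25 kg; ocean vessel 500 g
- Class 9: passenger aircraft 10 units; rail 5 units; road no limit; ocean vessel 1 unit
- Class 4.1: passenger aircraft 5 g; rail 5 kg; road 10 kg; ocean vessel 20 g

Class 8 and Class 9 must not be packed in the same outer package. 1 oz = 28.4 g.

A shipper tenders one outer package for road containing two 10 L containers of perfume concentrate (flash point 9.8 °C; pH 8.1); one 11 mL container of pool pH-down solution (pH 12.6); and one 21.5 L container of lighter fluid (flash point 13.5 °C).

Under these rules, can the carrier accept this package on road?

No

Perfume concentrate: flash point 9.8 °C ≤ 38 °C → Class 3 (Flammable Liquid).
Pool pH-down solution: pH 12.6 ≥ 12.5 → Class 8 (Corrosive).
Lighter fluid: flash point 13.5 °C ≤ 38 °C → Class 3 (Flammable Liquid).
Class 3 net quantity: (two 10 L containers = 20 L) + 21.5 L = 41.5 L.
41.5 L ≤ 50 L (road limit, Class 3) — within limit.
Class 8 quantity: 11 mL.
11 mL > 10 mL (road limit, Class 8) — over the limit.
The segregation rule (Class 8 with Class 9) does not apply to Class 3 with Class 8.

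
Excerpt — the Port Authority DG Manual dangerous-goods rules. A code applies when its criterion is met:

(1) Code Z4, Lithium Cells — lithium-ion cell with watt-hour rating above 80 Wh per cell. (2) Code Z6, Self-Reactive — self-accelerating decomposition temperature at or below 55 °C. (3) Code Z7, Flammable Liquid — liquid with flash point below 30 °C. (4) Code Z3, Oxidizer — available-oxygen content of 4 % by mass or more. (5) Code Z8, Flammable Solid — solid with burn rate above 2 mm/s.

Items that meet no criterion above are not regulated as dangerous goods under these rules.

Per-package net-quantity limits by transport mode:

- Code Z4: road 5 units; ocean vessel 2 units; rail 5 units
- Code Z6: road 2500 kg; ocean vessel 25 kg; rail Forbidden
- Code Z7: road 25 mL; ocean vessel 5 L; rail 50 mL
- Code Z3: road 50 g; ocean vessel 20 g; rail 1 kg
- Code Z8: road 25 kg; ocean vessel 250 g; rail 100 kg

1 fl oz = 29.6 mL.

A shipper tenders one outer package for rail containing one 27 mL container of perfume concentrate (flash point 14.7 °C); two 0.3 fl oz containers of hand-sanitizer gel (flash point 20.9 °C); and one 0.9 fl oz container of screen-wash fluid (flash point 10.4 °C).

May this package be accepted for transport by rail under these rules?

Perfume concentrate: flash point 14.7 °C < 30 °C → Code Z7 (Flammable Liquid).
The hand-sanitizer gel has flash point 20.9 °C, which is < 30 °C, so it is Code Z7 (Flammable Liquid).
With flash point 10.4 °C (< 30 °C), the screen-wash fluid falls in Code Z7.
Code Z7 net quantity: 27 mL + (two 0.3 fl oz containers = 17.76 mL) + (one 0.9 fl oz container = 26.64 mL) = 71.4 mL.
That exceeds the Code Z7 rail limit of 50 mL.

No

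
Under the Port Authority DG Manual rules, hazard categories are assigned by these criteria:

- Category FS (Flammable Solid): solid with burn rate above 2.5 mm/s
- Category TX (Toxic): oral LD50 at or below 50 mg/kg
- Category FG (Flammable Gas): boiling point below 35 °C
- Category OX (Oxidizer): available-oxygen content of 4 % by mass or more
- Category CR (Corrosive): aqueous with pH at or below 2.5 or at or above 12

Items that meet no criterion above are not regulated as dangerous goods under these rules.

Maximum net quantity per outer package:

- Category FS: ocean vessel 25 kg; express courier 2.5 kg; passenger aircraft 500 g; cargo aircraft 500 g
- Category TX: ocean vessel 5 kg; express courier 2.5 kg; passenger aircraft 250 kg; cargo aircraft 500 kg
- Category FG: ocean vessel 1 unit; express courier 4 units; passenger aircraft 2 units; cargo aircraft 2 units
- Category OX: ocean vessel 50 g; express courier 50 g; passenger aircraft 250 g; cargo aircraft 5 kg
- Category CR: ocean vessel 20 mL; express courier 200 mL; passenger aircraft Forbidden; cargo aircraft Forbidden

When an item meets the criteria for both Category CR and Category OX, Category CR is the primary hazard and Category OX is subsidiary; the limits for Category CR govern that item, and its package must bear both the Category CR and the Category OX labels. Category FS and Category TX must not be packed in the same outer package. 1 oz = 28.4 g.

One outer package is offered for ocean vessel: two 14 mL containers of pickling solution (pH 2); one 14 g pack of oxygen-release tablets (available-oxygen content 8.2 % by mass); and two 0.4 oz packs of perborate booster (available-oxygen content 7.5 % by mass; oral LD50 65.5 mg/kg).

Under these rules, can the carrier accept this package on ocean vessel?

pH 2 meets the Category CR criterion (Corrosive), so the pickling solution is Category CR.
The oxygen-release tablets have available-oxygen content 8.2 % by mass, which is ≥ 4 % by mass, so they are Category OX (Oxidizer).
Perborate booster: available-oxygen content 7.5 % by mass ≥ 4 % by mass → Category OX (Oxidizer).
Category CR quantity: two 14 mL containers = 28 mL.
28 mL > 20 mL (ocean vessel limit, Category CR) — over the limit.
Total Category OX: 14 g + (two 0.4 oz packs = 22.72 g) = 36.72 g.
36.72 g is within the ocean vessel limit of 50 g for Category OX.
The segregation rule (Category FS with Category TX) does not apply to Category CR with Category OX.

No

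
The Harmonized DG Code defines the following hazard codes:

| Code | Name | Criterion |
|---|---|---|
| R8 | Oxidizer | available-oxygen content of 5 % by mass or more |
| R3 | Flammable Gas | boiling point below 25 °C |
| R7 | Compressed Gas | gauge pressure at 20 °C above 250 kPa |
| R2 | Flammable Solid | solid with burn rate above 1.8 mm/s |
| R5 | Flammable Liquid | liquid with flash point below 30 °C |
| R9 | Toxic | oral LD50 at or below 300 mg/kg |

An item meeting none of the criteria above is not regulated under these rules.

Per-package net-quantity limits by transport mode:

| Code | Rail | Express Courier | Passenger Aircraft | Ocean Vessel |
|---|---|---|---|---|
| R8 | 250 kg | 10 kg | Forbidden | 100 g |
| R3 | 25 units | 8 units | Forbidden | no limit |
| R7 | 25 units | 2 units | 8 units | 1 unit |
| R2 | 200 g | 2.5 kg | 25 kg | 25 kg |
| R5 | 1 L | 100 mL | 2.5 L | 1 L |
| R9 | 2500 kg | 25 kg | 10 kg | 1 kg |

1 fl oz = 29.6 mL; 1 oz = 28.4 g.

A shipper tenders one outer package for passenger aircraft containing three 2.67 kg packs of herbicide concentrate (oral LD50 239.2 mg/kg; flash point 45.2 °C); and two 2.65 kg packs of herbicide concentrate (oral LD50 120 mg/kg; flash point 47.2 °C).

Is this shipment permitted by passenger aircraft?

No

Herbicide concentrate: oral LD50 239.2 mg/kg ≤ 300 mg/kg → Code R9 (Toxic).
Oral LD50 120 mg/kg meets the Code R9 criterion (Toxic), so the herbicide concentrate is Code R9.
Code R9 net quantity: (three 2.67 kg packs = 8.01 kg) + (two 2.65 kg packs = 5.3 kg) = 13.31 kg.
That exceeds the Code R9 passenger aircraft limit of 10 kg.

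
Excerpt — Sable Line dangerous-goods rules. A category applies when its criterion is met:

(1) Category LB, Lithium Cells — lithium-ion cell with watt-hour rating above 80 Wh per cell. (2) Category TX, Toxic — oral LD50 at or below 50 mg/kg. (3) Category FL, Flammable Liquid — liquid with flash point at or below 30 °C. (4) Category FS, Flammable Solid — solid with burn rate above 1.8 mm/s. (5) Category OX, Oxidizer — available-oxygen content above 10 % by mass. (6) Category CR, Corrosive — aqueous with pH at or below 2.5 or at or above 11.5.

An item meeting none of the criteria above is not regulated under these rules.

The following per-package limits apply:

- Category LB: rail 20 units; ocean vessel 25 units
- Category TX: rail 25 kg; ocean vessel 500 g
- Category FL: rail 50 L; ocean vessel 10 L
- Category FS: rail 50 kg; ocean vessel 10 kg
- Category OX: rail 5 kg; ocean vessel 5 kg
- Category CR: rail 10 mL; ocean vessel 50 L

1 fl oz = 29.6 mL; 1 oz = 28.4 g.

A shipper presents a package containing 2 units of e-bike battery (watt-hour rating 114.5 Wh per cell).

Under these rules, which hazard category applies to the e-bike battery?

Category LB

The e-bike battery has watt-hour rating 114.5 Wh per cell, which is > 80 Wh per cell, so it is Category LB (Lithium Cells).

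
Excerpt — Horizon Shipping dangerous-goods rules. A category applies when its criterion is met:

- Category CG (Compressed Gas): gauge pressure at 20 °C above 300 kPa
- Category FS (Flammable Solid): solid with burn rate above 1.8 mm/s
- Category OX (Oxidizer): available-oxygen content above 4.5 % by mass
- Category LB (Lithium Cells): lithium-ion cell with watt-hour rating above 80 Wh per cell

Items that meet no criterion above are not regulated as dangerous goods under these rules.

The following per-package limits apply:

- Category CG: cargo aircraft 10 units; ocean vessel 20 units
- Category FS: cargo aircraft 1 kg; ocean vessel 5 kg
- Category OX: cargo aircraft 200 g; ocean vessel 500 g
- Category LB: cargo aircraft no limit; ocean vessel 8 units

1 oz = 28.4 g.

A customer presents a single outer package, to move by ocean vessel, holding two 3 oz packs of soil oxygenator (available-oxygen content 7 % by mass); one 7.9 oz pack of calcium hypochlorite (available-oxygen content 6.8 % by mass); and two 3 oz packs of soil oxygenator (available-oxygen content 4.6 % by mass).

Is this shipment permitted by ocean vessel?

Soil oxygenator: available-oxygen content 7 % by mass > 4.5 % by mass → Category OX (Oxidizer).
Calcium hypochlorite: available-oxygen content 6.8 % by mass > 4.5 % by mass → Category OX (Oxidizer).
The soil oxygenator has available-oxygen content 4.6 % by mass, which is > 4.5 % by mass, so it is Category OX (Oxidizer).
Total Category OX: (two 3 oz packs = 170.4 g) + (one 7.9 oz pack = 224.36 g) + (two 3 oz packs = 170.4 g) = 565.16 g.
565.16 g > 500 g (ocean vessel limit, Category OX) — over the limit.

No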